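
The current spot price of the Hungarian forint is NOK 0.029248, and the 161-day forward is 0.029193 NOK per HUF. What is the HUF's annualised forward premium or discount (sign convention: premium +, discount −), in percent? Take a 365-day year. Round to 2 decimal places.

T = 161/365 years.
Period premium: (0.029193 − 0.029248)/0.029248 = -0.0018805.
×(1/T) gives -0.43% p.a.

-0.43%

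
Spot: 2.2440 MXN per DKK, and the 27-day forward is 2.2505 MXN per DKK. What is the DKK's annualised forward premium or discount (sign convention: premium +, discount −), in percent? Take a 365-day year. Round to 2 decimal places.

+3.92%

T = 27/365 years.
Period premium: (2.2505 − 2.244)/2.244 = 0.0028966.
Annualise by dividing by T: 0.0028966 / (27/365) = 0.039158 → 3.92%.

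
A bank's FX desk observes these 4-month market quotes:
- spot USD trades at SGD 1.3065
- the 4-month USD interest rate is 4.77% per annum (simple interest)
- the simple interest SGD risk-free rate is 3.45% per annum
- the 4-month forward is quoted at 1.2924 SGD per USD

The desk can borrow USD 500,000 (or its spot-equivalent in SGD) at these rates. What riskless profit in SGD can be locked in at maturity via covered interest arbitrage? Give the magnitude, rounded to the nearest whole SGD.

T = 4/12 years.
Keep in USD, deliver into the forward: 500,000·1.015900·1.2924 = SGD 656,474.58.
Swap to SGD now, deposit: 500,000·1.3065·1.011500 = SGD 660,762.38.
The quoted forward undervalues USD, so borrow USD, convert to SGD at spot, deposit the SGD at 3.45%, and buy USD forward at 1.2924 to cover the loan.
Profit = 660,762.38 − 656,474.58 = SGD 4,288.

SGD 4,288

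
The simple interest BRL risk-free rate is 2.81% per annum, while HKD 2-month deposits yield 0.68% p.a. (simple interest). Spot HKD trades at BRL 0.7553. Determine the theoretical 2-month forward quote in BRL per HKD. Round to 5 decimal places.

0.75798

T = 2/12 years.
BRL growth factor: 1 + 0.0281×2/12 = 1.0046833.
HKD accumulates by 1 + 0.0068×2/12 = 1.0011333.
Forward (BRL per HKD) = 0.7553 × 1.0046833 / 1.0011333 = 0.7579783.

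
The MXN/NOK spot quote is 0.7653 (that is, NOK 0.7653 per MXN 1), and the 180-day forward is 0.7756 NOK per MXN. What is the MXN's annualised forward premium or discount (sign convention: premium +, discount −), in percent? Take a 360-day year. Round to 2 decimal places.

+2.69%

T = 180/360 years.
(F − S)/S = (0.7756 − 0.7653)/0.7653 = 0.0134588.
Annualise by dividing by T: 0.0134588 / (180/360) = 0.026918 → 2.69%.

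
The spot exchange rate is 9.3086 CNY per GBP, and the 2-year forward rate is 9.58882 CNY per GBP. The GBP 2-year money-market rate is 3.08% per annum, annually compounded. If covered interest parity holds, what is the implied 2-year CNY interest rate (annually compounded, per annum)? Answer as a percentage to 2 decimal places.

T = 2 years.
CIP gives F = S · g_CNY/g_GBP, so g_CNY/g_GBP = 9.58882/9.3086 = 1.0301033.
The GBP side grows by (1 + 0.0308)^2 = 1.0625486.
That pins the CNY growth at 1.0945348.
r = 1.0945348^(1/2) − 1 = 0.046200 → 4.62%.

4.62%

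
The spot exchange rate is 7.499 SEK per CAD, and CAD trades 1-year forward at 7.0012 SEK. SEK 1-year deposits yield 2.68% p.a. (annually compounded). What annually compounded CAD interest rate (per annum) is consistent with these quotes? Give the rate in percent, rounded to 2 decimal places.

9.98%

T = 1 year.
CIP gives F = S · g_SEK/g_CAD, so g_SEK/g_CAD = 7.0012/7.499 = 0.9336178.
The SEK side grows by (1 + 0.0268)^1 = 1.026800.
That pins the CAD growth at 1.0998077.
r = 1.0998077^(1/1) − 1 = 0.099808 → 9.98%.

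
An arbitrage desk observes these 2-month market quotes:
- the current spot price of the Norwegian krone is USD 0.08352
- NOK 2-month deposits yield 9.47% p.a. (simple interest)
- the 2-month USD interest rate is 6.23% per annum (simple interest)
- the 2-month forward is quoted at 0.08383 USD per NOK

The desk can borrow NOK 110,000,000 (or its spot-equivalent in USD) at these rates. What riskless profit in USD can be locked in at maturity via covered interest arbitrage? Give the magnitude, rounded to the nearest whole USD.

T = 2/12 years.
Route A — deposit NOK, sell forward: 110,000,000 × 1.015783333 × 0.08383 = USD 9,366,842.85.
Route B — convert at spot, deposit USD: 110,000,000 × 0.08352 × 1.010383333 = USD 9,282,593.76.
The quoted forward overvalues NOK, so borrow USD, buy NOK at spot, deposit the NOK at 9.47%, and sell the proceeds forward at 0.08383.
Profit = 9,366,842.85 − 9,282,593.76 = USD 84,249.

USD 84,249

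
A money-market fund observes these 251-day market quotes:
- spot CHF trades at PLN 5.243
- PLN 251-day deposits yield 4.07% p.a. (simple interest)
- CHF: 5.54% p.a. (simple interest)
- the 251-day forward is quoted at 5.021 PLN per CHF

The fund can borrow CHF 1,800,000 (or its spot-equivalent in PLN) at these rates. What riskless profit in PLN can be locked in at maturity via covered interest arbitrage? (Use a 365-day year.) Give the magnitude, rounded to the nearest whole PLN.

T = 251/365 years.
Invest the CHF and cover forward: 1,800,000 × 1.038096986 × 5.021 = PLN 9,382,112.94.
Convert at spot and invest in PLN: 1,800,000 × 5.243 × 1.027988219 = PLN 9,701,536.02.
The quoted forward undervalues CHF, so borrow CHF, convert to PLN at spot, deposit the PLN at 4.07%, and buy CHF forward at 5.021 to cover the loan.
The gap between the two covered legs is PLN 319,423.

PLN 319,423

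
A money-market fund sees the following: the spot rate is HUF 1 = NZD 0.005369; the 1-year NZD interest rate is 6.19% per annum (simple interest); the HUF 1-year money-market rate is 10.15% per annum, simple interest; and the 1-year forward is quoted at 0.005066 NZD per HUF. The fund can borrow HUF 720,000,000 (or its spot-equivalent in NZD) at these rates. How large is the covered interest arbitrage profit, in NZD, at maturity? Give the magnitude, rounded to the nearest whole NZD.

T = 1 year.
Route A — deposit HUF, sell forward: 720,000,000 × 1.101500 × 0.005066 = NZD 4,017,743.28.
Route B — convert at spot, deposit NZD: 720,000,000 × 0.005369 × 1.061900 = NZD 4,104,965.59.
The quoted forward undervalues HUF, so borrow HUF, convert to NZD at spot, deposit the NZD at 6.19%, and buy HUF forward at 0.005066 to cover the loan.
Profit = 4,104,965.59 − 4,017,743.28 = NZD 87,222.

NZD 87,222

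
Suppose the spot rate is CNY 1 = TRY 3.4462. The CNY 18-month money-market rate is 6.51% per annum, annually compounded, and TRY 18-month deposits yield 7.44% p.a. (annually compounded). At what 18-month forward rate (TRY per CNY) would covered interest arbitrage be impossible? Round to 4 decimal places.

3.4914

T = 18/12 years.
TRY growth factor: (1 + 0.0744)^(18/12) = 1.1136507.
CNY accumulates by (1 + 0.0651)^(18/12) = 1.0992224.
So F = 3.4462 × 1.1136507 / 1.0992224 = 3.491435 (TRY/CNY).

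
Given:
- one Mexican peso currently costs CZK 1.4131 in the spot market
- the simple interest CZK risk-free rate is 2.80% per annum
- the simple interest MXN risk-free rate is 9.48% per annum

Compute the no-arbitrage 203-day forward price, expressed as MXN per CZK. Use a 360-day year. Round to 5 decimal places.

T = 203/360 years.
CZK growth factor: 1 + 0.0280×203/360 = 1.0157889.
MXN growth factor: 1 + 0.0948×203/360 = 1.0534567.
CIP: F = S · (grow CZK)/(grow MXN) = 1.4131 × 1.0157889/1.0534567 = 1.362573 CZK per MXN.
Invert for MXN per CZK: 1 / 1.362573 = 0.73391.

0.73391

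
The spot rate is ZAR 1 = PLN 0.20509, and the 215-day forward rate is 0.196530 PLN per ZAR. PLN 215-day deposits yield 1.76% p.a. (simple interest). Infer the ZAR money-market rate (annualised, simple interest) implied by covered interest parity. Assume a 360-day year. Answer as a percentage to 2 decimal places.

T = 215/360 years.
F/S = 0.19653/0.20509 = 0.9582622 = (growth of PLN) / (growth of ZAR).
PLN growth factor: 1 + 0.0176×215/360 = 1.0105111.
That pins the ZAR growth at 1.0545246.
r = (1.0545246 − 1)/(215/360) = 0.091297 → 9.13%.

9.13%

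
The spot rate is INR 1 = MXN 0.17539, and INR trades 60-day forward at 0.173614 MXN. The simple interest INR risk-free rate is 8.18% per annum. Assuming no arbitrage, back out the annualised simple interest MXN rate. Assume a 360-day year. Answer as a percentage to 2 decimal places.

T = 60/360 years.
CIP gives F = S · g_MXN/g_INR, so g_MXN/g_INR = 0.173614/0.17539 = 0.9898740.
The INR side grows by 1 + 0.0818×60/360 = 1.0136333.
Hence g_MXN = 1.0033692.
r = (1.0033692 − 1)/(60/360) = 0.020215 → 2.02%.

2.02%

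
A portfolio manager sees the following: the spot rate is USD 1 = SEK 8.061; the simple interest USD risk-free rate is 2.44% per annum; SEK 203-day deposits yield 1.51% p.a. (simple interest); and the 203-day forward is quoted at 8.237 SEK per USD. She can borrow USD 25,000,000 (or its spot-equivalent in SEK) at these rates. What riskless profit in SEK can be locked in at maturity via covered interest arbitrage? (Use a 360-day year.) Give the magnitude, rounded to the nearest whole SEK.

SEK 5,517,370

T = 203/360 years.
Keep in USD, deliver into the forward: 25,000,000·1.01375888889·8.237 = SEK 208,758,299.19.
Swap to SEK now, deposit: 25,000,000·8.061·1.00851472222 = SEK 203,240,929.40.
The quoted forward overvalues USD, so borrow SEK, buy USD at spot, deposit the USD at 2.44%, and sell the proceeds forward at 8.237.
Arbitrage profit = |208,758,299.19 − 203,240,929.40| = SEK 5,517,370.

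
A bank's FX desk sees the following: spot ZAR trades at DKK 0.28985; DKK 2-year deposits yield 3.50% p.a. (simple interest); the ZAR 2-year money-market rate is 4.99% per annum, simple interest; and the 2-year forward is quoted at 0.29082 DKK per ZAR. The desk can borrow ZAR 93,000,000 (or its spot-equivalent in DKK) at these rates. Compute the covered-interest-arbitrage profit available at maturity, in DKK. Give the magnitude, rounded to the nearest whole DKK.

DKK 902,503

T = 2 years.
Route A — deposit ZAR, sell forward: 93,000,000 × 1.099800 × 0.29082 = DKK 29,745,476.75.
Route B — convert at spot, deposit DKK: 93,000,000 × 0.28985 × 1.070000 = DKK 28,842,973.50.
The quoted forward overvalues ZAR, so borrow DKK, buy ZAR at spot, deposit the ZAR at 4.99%, and sell the proceeds forward at 0.29082.
Profit = 29,745,476.75 − 28,842,973.50 = DKK 902,503.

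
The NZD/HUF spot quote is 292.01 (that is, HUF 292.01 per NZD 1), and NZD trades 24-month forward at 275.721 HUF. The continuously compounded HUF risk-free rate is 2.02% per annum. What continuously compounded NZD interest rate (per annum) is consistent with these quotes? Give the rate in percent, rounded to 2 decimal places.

4.89%

T = 2 years.
CIP gives F = S · g_HUF/g_NZD, so g_HUF/g_NZD = 275.721/292.01 = 0.9442177.
The HUF side grows by e^(0.0202×2) = 1.0412272.
Hence g_NZD = 1.1027406.
r = ln(1.1027406)/2 = 0.048899 → 4.89%.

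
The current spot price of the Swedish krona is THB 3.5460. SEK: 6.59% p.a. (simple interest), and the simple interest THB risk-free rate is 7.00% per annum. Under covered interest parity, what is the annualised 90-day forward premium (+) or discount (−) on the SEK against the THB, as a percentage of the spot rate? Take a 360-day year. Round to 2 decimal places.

+0.40%

T = 90/360 years.
F = S · g_THB/g_SEK = 3.546 × 1.017500/1.016475 = 3.5495757.
Annualised premium = (F − S)/S × (1/T) = (3.5495757 − 3.546)/3.546 ÷ (90/360) = 0.40%.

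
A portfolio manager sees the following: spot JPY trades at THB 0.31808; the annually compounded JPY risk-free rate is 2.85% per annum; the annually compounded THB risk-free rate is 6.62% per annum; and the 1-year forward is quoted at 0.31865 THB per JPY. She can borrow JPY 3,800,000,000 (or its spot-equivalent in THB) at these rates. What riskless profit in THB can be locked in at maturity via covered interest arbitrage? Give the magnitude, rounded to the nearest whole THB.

THB 43,340,410

T = 1 year.
Route A — deposit JPY, sell forward: 3,800,000,000 × 1.028500 × 0.31865 = THB 1,245,379,795.00.
Route B — convert at spot, deposit THB: 3,800,000,000 × 0.31808 × 1.066200 = THB 1,288,720,204.80.
The quoted forward undervalues JPY, so borrow JPY, convert to THB at spot, deposit the THB at 6.62%, and buy JPY forward at 0.31865 to cover the loan.
Profit = 1,288,720,204.80 − 1,245,379,795.00 = THB 43,340,410.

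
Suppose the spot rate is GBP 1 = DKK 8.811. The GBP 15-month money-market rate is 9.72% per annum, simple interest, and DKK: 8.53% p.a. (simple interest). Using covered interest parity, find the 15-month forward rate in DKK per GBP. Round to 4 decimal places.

T = 15/12 years.
DKK accumulates by 1 + 0.0853×15/12 = 1.106625.
GBP growth factor: 1 + 0.0972×15/12 = 1.121500.
So F = 8.811 × 1.106625 / 1.121500 = 8.694135 (DKK/GBP).

8.6941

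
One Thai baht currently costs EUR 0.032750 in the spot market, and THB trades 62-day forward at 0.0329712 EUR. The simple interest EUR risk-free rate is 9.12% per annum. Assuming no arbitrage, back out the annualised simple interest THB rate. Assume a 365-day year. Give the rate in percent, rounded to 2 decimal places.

T = 62/365 years.
By CIP, F/S equals the EUR-to-THB growth ratio: 0.0329712/0.03275 = 1.0067542.
EUR growth factor: 1 + 0.0912×62/365 = 1.0154915.
Hence g_THB = 1.0086787.
(1.0086787 − 1)/T = 0.051092, i.e. 5.11%.

5.11%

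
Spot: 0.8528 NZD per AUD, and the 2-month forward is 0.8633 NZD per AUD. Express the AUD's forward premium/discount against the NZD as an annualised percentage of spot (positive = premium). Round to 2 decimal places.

T = 2/12 years.
AUD trades forward at +1.23124% vs spot over the period.
Annualise by dividing by T: 0.0123124 / (2/12) = 0.073874 → 7.39%.

+7.39%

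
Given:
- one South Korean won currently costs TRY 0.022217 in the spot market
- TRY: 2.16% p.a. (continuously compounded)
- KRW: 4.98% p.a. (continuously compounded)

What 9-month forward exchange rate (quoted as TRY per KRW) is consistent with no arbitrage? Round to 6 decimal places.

T = 9/12 years.
TRY growth factor: e^(0.0216×9/12) = 1.0163319.
KRW growth factor: e^(0.0498×9/12) = 1.0380563.
Forward (TRY per KRW) = 0.022217 × 1.0163319 / 1.0380563 = 0.02175204.

0.021752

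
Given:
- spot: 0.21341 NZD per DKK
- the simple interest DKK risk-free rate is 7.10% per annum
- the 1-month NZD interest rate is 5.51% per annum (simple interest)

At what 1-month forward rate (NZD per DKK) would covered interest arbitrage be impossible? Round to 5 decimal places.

0.21313

T = 1/12 years.
Growth of 1 NZD over T: 1 + 0.0551×1/12 = 1.0045917.
Growth of 1 DKK over T: 1 + 0.0710×1/12 = 1.0059167.
CIP: F = S · (grow NZD)/(grow DKK) = 0.21341 × 1.0045917/1.0059167 = 0.2131289 NZD per DKK.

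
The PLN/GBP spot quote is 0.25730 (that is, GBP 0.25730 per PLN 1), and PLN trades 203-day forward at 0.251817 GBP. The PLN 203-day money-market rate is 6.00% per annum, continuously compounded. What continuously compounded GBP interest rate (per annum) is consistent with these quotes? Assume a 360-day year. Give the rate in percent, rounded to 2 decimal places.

T = 203/360 years.
CIP gives F = S · g_GBP/g_PLN, so g_GBP/g_PLN = 0.251817/0.2573 = 0.9786902.
The PLN side grows by e^(0.0600×203/360) = 1.0344122.
So the GBP growth factor = 1.0123691.
Take logs: ln 1.0123691 / (203/360) = 0.021801, so 2.18%.

2.18%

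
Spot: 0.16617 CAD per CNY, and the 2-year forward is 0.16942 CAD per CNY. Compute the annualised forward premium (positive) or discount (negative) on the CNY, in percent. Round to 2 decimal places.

T = 2 years.
Period premium: (0.16942 − 0.16617)/0.16617 = 0.0195583.
×(1/T) gives 0.98% p.a.

+0.98%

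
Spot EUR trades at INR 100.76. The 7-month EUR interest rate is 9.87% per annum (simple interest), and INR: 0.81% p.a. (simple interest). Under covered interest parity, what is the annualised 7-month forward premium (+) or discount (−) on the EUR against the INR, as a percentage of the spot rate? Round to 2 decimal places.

T = 7/12 years.
No-arbitrage forward: 100.76 × 1.004725 / 1.057575 = 95.72474 INR/EUR.
(F − S)/S ÷ T = (95.72474 − 100.76)/100.76/(7/12) = -0.085668 → -8.57%.

-8.57%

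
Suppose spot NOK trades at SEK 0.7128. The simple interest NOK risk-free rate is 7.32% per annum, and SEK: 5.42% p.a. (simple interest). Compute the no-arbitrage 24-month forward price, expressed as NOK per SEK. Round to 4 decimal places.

1.4510

T = 2 years.
Growth of 1 SEK over T: 1 + 0.0542×2 = 1.108400.
NOK growth factor: 1 + 0.0732×2 = 1.146400.
So F = 0.7128 × 1.108400 / 1.146400 = 0.6891726 (SEK/NOK).
Invert for NOK per SEK: 1 / 0.6891726 = 1.4510.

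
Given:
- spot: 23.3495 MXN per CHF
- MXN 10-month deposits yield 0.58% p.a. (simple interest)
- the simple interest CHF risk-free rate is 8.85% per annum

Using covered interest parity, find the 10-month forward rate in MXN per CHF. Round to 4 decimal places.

21.8509

T = 10/12 years.
MXN growth factor: 1 + 0.0058×10/12 = 1.00483333.
CHF growth factor: 1 + 0.0885×10/12 = 1.073750.
CIP: F = S · (grow MXN)/(grow CHF) = 23.3495 × 1.00483333/1.073750 = 21.850855 MXN per CHF.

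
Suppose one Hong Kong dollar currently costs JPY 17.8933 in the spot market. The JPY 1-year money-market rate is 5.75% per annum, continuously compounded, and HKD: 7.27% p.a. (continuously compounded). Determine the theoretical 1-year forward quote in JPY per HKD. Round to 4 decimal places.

T = 1 year.
Growth of 1 JPY over T: e^(0.0575×1) = 1.05918527.
HKD growth factor: e^(0.0727×1) = 1.07540787.
CIP: F = S · (grow JPY)/(grow HKD) = 17.8933 × 1.05918527/1.07540787 = 17.623378 JPY per HKD.

17.6234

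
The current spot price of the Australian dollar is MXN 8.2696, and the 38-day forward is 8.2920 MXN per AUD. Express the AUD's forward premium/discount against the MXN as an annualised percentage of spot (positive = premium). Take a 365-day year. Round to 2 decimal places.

+2.60%

T = 38/365 years.
(F − S)/S = (8.2920 − 8.2696)/8.2696 = 0.0027087.
Annualise by dividing by T: 0.0027087 / (38/365) = 0.026018 → 2.60%.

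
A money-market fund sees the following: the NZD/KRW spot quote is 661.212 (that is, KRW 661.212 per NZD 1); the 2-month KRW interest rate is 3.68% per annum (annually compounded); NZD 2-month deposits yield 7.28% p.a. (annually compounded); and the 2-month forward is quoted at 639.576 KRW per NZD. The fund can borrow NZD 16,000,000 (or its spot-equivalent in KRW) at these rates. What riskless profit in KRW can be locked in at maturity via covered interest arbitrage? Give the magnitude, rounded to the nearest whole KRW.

T = 2/12 years.
Invest the NZD and cover forward: 16,000,000 × 1.01178086295 × 639.576 = KRW 10,353,772,115.23.
Convert at spot and invest in KRW: 16,000,000 × 661.212 × 1.006041350225 = KRW 10,643,305,812.24.
The quoted forward undervalues NZD, so borrow NZD, convert to KRW at spot, deposit the KRW at 3.68%, and buy NZD forward at 639.576 to cover the loan.
The gap between the two covered legs is KRW 289,533,697.

KRW 289,533,697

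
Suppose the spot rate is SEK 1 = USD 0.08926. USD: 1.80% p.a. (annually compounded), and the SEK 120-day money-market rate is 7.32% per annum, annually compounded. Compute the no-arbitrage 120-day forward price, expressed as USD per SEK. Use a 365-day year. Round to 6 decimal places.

0.087724

T = 120/365 years.
Growth of 1 USD over T: (1 + 0.0180)^(120/365) = 1.0058824.
SEK growth factor: (1 + 0.0732)^(120/365) = 1.0234975.
Forward (USD per SEK) = 0.08926 × 1.0058824 / 1.0234975 = 0.08772377.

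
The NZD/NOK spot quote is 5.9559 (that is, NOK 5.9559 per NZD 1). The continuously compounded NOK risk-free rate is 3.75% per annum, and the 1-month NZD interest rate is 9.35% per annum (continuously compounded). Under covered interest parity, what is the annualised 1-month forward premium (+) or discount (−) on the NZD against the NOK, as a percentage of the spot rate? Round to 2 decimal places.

-5.59%

T = 1/12 years.
CIP forward (NOK per NZD) = 5.9559 × 1.0031299/1.0078221 = 5.9281706.
(F − S)/S ÷ T = (5.9281706 − 5.9559)/5.9559/(1/12) = -0.055869 → -5.59%.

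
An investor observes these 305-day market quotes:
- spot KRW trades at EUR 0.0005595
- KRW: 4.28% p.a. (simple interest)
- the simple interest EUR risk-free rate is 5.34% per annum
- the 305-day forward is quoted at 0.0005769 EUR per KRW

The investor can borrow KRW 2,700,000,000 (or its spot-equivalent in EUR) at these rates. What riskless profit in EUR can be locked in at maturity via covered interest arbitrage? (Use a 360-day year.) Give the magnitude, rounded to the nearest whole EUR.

T = 305/360 years.
Keep in KRW, deliver into the forward: 2,700,000,000·1.036261111·0.0005769 = EUR 1,614,111.39.
Swap to EUR now, deposit: 2,700,000,000·0.0005595·1.045241667 = EUR 1,578,994.32.
The quoted forward overvalues KRW, so borrow EUR, buy KRW at spot, deposit the KRW at 4.28%, and sell the proceeds forward at 0.0005769.
Profit = 1,614,111.39 − 1,578,994.32 = EUR 35,117.

EUR 35,117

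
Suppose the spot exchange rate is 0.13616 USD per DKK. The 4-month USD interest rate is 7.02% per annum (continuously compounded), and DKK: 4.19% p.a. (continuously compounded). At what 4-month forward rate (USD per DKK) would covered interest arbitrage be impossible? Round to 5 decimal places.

T = 4/12 years.
USD accumulates by e^(0.0702×4/12) = 1.0236759.
DKK growth factor: e^(0.0419×4/12) = 1.0140647.
CIP: F = S · (grow USD)/(grow DKK) = 0.13616 × 1.0236759/1.0140647 = 0.1374505 USD per DKK.

0.13745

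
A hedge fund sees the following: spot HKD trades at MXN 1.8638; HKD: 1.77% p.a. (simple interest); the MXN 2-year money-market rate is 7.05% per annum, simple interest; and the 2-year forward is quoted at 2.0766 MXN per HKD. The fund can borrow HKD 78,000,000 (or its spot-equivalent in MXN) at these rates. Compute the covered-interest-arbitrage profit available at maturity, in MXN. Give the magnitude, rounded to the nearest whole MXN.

MXN 1,834,236

T = 2 years.
Invest the HKD and cover forward: 78,000,000 × 1.035400 × 2.0766 = MXN 167,708,707.92.
Convert at spot and invest in MXN: 78,000,000 × 1.8638 × 1.141000 = MXN 165,874,472.40.
The quoted forward overvalues HKD, so borrow MXN, buy HKD at spot, deposit the HKD at 1.77%, and sell the proceeds forward at 2.0766.
Arbitrage profit = |167,708,707.92 − 165,874,472.40| = MXN 1,834,236.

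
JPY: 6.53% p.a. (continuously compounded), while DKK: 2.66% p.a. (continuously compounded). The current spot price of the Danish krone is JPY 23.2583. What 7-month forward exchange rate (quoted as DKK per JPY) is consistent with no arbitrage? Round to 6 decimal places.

T = 7/12 years.
Growth of 1 JPY over T: e^(0.0653×7/12) = 1.0388265.
DKK growth factor: e^(0.0266×7/12) = 1.0156377.
Forward (JPY per DKK) = 23.2583 × 1.0388265 / 1.0156377 = 23.78933.
Invert for DKK per JPY: 1 / 23.78933 = 0.042036.

0.042036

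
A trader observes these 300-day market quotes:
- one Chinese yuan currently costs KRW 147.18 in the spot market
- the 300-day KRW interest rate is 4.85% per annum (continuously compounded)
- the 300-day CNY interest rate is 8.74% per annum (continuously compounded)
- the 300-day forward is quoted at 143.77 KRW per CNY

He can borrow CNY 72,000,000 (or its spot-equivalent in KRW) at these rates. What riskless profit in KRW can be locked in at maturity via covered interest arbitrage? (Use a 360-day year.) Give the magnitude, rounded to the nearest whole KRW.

KRW 99,477,675

T = 300/360 years.
Invest the CNY and cover forward: 72,000,000 × 1.075551263432 × 143.77 = KRW 11,133,504,370.34.
Convert at spot and invest in KRW: 72,000,000 × 147.18 × 1.041244535709 = KRW 11,034,026,695.13.
The quoted forward overvalues CNY, so borrow KRW, buy CNY at spot, deposit the CNY at 8.74%, and sell the proceeds forward at 143.77.
Profit = 11,133,504,370.34 − 11,034,026,695.13 = KRW 99,477,675.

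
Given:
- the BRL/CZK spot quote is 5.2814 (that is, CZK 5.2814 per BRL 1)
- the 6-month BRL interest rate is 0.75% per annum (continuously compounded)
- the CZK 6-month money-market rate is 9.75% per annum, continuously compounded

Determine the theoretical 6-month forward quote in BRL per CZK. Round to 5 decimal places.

0.18101

T = 6/12 years.
Growth of 1 CZK over T: e^(0.0975×6/12) = 1.0499578.
Growth of 1 BRL over T: e^(0.0075×6/12) = 1.003757.
So F = 5.2814 × 1.0499578 / 1.003757 = 5.524492 (CZK/BRL).
Quoted the other way: 1/5.524492 = 0.18101 BRL per CZK.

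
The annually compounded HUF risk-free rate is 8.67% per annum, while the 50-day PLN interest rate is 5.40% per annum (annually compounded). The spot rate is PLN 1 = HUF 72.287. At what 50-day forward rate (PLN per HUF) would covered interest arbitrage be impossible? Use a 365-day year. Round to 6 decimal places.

0.013776

T = 50/365 years.
HUF growth factor: (1 + 0.0867)^(50/365) = 1.0114549.
PLN growth factor: (1 + 0.0540)^(50/365) = 1.0072305.
CIP: F = S · (grow HUF)/(grow PLN) = 72.287 × 1.0114549/1.0072305 = 72.59018 HUF per PLN.
Quoted the other way: 1/72.59018 = 0.013776 PLN per HUF.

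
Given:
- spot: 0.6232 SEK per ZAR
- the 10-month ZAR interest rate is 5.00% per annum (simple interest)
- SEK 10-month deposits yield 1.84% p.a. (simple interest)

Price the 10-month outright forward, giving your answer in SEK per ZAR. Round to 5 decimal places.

0.60745

T = 10/12 years.
SEK growth factor: 1 + 0.0184×10/12 = 1.0153333.
ZAR growth factor: 1 + 0.0500×10/12 = 1.0416667.
Forward (SEK per ZAR) = 0.6232 × 1.0153333 / 1.0416667 = 0.6074455.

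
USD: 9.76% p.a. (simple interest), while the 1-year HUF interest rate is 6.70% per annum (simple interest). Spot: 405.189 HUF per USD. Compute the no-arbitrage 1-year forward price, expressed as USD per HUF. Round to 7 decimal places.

T = 1 year.
HUF growth factor: 1 + 0.0670×1 = 1.067000.
USD accumulates by 1 + 0.0976×1 = 1.097600.
CIP: F = S · (grow HUF)/(grow USD) = 405.189 × 1.067000/1.097600 = 393.8927 HUF per USD.
Invert for USD per HUF: 1 / 393.8927 = 0.0025388.

0.0025388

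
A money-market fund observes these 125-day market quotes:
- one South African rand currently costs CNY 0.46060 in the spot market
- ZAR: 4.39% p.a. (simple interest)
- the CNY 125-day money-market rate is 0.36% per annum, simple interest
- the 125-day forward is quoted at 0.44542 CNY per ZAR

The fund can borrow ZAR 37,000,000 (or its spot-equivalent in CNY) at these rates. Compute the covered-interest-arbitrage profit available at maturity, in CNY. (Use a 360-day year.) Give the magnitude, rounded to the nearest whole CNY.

CNY 331,749

T = 125/360 years.
Invest the ZAR and cover forward: 37,000,000 × 1.0152430556 × 0.44542 = CNY 16,731,753.79.
Convert at spot and invest in CNY: 37,000,000 × 0.46060 × 1.001250 = CNY 17,063,502.75.
The quoted forward undervalues ZAR, so borrow ZAR, convert to CNY at spot, deposit the CNY at 0.36%, and buy ZAR forward at 0.44542 to cover the loan.
The gap between the two covered legs is CNY 331,749.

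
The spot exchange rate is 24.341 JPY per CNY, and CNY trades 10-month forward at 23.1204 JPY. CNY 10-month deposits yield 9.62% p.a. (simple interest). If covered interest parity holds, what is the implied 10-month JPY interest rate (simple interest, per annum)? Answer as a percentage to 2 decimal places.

T = 10/12 years.
CIP gives F = S · g_JPY/g_CNY, so g_JPY/g_CNY = 23.1204/24.341 = 0.9498542.
CNY growth factor: 1 + 0.0962×10/12 = 1.0801667.
So the JPY growth factor = 1.0260009.
(1.0260009 − 1)/T = 0.031201, i.e. 3.12%.

3.12%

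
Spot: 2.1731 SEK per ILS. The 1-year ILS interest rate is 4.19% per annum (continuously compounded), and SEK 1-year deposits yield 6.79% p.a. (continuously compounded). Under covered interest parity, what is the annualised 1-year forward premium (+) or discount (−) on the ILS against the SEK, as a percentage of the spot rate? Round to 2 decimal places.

T = 1 year.
CIP forward (SEK per ILS) = 2.1731 × 1.0702583/1.0427902 = 2.2303416.
(F − S)/S ÷ T = (2.2303416 − 2.1731)/2.1731/1 = 0.026341 → 2.63%.

+2.63%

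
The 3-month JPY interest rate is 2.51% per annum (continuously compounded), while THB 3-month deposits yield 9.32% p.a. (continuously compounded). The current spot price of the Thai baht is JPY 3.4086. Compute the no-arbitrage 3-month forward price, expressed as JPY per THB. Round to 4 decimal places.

T = 3/12 years.
JPY accumulates by e^(0.0251×3/12) = 1.0062947.
THB growth factor: e^(0.0932×3/12) = 1.0235736.
CIP: F = S · (grow JPY)/(grow THB) = 3.4086 × 1.0062947/1.0235736 = 3.351060 JPY per THB.

3.3511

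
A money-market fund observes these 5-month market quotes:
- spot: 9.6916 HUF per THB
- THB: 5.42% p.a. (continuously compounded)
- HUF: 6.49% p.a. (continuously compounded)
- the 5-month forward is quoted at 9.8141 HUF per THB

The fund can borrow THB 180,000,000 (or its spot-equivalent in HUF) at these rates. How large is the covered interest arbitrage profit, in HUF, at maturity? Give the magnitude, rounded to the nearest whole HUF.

HUF 14,580,719

T = 5/12 years.
Keep in THB, deliver into the forward: 180,000,000·1.022840267302·9.8141 = HUF 1,806,886,200.12.
Swap to HUF now, deposit: 180,000,000·9.6916·1.027410610647 = HUF 1,792,305,481.35.
The quoted forward overvalues THB, so borrow HUF, buy THB at spot, deposit the THB at 5.42%, and sell the proceeds forward at 9.8141.
Arbitrage profit = |1,806,886,200.12 − 1,792,305,481.35| = HUF 14,580,719.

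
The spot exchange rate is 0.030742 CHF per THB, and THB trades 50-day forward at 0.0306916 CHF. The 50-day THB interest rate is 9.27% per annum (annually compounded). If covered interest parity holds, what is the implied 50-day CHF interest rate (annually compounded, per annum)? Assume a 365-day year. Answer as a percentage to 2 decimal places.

T = 50/365 years.
F/S = 0.0306916/0.030742 = 0.9983605 = (growth of CHF) / (growth of THB).
THB growth factor: (1 + 0.0927)^(50/365) = 1.0122181.
So the CHF growth factor = 1.0105586.
r = 1.0105586^(365/50) − 1 = 0.079690 → 7.97%.

7.97%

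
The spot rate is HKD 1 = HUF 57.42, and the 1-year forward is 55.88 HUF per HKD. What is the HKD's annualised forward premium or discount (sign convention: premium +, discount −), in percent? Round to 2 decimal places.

T = 1 year.
(F − S)/S = (55.88 − 57.42)/57.42 = -0.0268199.
Annualise by dividing by T: -0.0268199 / 1 = -0.026820 → -2.68%.

-2.68%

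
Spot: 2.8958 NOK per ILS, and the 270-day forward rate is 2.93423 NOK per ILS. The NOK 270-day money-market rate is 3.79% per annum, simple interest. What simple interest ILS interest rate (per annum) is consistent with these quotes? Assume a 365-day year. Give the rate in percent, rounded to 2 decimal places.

1.97%

T = 270/365 years.
By CIP, F/S equals the NOK-to-ILS growth ratio: 2.93423/2.8958 = 1.0132709.
NOK growth factor: 1 + 0.0379×270/365 = 1.0280356.
Hence g_ILS = 1.0145713.
(1.0145713 − 1)/T = 0.019698, i.e. 1.97%.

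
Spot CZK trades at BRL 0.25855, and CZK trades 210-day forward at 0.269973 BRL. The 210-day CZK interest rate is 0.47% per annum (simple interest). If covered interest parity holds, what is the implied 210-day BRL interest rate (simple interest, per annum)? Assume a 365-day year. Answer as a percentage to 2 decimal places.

T = 210/365 years.
CIP gives F = S · g_BRL/g_CZK, so g_BRL/g_CZK = 0.269973/0.25855 = 1.0441810.
CZK growth factor: 1 + 0.0047×210/365 = 1.0027041.
Hence g_BRL = 1.0470046.
(1.0470046 − 1)/T = 0.081698, i.e. 8.17%.

8.17%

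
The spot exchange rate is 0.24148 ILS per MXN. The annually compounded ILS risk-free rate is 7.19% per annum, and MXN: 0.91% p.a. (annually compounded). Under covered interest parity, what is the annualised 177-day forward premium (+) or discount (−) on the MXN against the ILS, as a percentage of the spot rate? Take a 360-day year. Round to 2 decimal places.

T = 177/360 years.
No-arbitrage forward: 0.24148 × 1.0347272 / 1.0044639 = 0.24875550 ILS/MXN.
Annualised premium = (F − S)/S × (1/T) = (0.24875550 − 0.24148)/0.24148 ÷ (177/360) = 6.13%.

+6.13%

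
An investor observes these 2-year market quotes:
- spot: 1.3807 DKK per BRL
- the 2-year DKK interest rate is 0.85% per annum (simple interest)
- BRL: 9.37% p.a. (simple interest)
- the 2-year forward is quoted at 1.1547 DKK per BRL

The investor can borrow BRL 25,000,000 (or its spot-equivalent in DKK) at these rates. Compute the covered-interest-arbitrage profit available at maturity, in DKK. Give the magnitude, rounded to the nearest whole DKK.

T = 2 years.
Keep in BRL, deliver into the forward: 25,000,000·1.187400·1.1547 = DKK 34,277,269.50.
Swap to DKK now, deposit: 25,000,000·1.3807·1.017000 = DKK 35,104,297.50.
The quoted forward undervalues BRL, so borrow BRL, convert to DKK at spot, deposit the DKK at 0.85%, and buy BRL forward at 1.1547 to cover the loan.
Arbitrage profit = |34,277,269.50 − 35,104,297.50| = DKK 827,028.

DKK 827,028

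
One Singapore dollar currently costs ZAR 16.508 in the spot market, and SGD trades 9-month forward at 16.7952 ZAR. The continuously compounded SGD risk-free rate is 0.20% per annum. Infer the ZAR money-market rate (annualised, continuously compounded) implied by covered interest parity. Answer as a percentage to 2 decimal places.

2.50%

T = 9/12 years.
F/S = 16.7952/16.508 = 1.0173976 = (growth of ZAR) / (growth of SGD).
The SGD side grows by e^(0.0020×9/12) = 1.0015011.
That pins the ZAR growth at 1.0189248.
r = ln(1.0189248)/(9/12) = 0.024997 → 2.50%.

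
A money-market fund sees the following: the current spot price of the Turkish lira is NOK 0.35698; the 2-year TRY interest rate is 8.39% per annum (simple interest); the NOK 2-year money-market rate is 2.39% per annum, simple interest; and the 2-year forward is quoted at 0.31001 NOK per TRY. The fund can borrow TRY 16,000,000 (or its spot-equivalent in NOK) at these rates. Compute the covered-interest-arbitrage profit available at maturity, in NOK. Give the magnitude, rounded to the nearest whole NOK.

T = 2 years.
Invest the TRY and cover forward: 16,000,000 × 1.167800 × 0.31001 = NOK 5,792,474.85.
Convert at spot and invest in NOK: 16,000,000 × 0.35698 × 1.047800 = NOK 5,984,698.30.
The quoted forward undervalues TRY, so borrow TRY, convert to NOK at spot, deposit the NOK at 2.39%, and buy TRY forward at 0.31001 to cover the loan.
Arbitrage profit = |5,792,474.85 − 5,984,698.30| = NOK 192,223.

NOK 192,223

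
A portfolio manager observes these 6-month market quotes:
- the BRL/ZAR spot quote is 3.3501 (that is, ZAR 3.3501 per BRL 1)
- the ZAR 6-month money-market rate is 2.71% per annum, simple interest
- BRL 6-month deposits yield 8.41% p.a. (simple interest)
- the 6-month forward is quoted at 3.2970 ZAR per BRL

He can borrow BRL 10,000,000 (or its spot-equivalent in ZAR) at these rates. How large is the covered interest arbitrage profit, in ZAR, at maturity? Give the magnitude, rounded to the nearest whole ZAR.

ZAR 401,450

T = 6/12 years.
Keep in BRL, deliver into the forward: 10,000,000·1.042050·3.2970 = ZAR 34,356,388.50.
Swap to ZAR now, deposit: 10,000,000·3.3501·1.013550 = ZAR 33,954,938.55.
The quoted forward overvalues BRL, so borrow ZAR, buy BRL at spot, deposit the BRL at 8.41%, and sell the proceeds forward at 3.2970.
Arbitrage profit = |34,356,388.50 − 33,954,938.55| = ZAR 401,450.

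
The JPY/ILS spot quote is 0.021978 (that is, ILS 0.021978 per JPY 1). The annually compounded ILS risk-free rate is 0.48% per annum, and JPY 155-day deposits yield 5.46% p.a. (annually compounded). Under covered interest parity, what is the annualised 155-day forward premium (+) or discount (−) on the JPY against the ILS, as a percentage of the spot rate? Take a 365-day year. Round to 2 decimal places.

T = 155/365 years.
CIP forward (ILS per JPY) = 0.021978 × 1.0020355/1.0228322 = 0.021531133.
(F − S)/S ÷ T = (0.021531133 − 0.021978)/0.021978/(155/365) = -0.047880 → -4.79%.

-4.79%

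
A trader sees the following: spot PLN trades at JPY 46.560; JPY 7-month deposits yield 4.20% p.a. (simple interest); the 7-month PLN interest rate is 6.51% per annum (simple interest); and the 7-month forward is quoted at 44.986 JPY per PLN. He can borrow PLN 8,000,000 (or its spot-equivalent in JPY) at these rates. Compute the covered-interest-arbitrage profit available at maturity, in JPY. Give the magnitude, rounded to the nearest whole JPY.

T = 7/12 years.
Keep in PLN, deliver into the forward: 8,000,000·1.037975·44.986 = JPY 373,554,746.80.
Swap to JPY now, deposit: 8,000,000·46.560·1.024500 = JPY 381,605,760.00.
The quoted forward undervalues PLN, so borrow PLN, convert to JPY at spot, deposit the JPY at 4.20%, and buy PLN forward at 44.986 to cover the loan.
The gap between the two covered legs is JPY 8,051,013.

JPY 8,051,013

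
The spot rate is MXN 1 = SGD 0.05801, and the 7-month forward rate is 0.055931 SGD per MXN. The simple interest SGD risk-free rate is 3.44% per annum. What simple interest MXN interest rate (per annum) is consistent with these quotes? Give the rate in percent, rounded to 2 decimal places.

9.94%

T = 7/12 years.
F/S = 0.055931/0.05801 = 0.9641614 = (growth of SGD) / (growth of MXN).
The SGD side grows by 1 + 0.0344×7/12 = 1.0200667.
Hence g_MXN = 1.0579833.
(1.0579833 − 1)/T = 0.099400, i.e. 9.94%.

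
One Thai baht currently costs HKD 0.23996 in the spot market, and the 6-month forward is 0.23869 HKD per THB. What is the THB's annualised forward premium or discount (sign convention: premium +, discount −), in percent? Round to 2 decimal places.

-1.06%

T = 6/12 years.
THB trades forward at -0.52925% vs spot over the period.
×(1/T) gives -1.06% p.a.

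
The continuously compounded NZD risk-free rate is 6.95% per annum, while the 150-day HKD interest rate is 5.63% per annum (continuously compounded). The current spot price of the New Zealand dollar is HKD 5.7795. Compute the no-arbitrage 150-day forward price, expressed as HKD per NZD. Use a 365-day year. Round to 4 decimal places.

5.7482

T = 150/365 years.
HKD growth factor: e^(0.0563×150/365) = 1.0234067.
Growth of 1 NZD over T: e^(0.0695×150/365) = 1.0289734.
Forward (HKD per NZD) = 5.7795 × 1.0234067 / 1.0289734 = 5.748233.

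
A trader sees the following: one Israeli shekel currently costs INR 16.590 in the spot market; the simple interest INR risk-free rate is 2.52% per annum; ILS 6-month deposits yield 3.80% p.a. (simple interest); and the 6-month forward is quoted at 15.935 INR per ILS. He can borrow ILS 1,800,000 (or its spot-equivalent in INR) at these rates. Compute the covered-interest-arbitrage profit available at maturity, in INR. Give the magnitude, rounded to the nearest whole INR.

T = 6/12 years.
Invest the ILS and cover forward: 1,800,000 × 1.019000 × 15.935 = INR 29,227,977.00.
Convert at spot and invest in INR: 1,800,000 × 16.590 × 1.012600 = INR 30,238,261.20.
The quoted forward undervalues ILS, so borrow ILS, convert to INR at spot, deposit the INR at 2.52%, and buy ILS forward at 15.935 to cover the loan.
Profit = 30,238,261.20 − 29,227,977.00 = INR 1,010,284.

INR 1,010,284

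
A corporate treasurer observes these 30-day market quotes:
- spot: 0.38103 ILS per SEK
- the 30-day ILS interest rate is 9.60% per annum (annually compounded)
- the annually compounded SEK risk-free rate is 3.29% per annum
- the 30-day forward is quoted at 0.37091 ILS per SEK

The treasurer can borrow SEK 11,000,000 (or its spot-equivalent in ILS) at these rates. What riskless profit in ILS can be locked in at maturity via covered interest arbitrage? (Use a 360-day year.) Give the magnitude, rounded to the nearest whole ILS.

ILS 132,439

T = 30/360 years.
Route A — deposit SEK, sell forward: 11,000,000 × 1.002701173 × 0.37091 = ILS 4,091,030.81.
Route B — convert at spot, deposit ILS: 11,000,000 × 0.38103 × 1.007668183 = ILS 4,223,469.89.
The quoted forward undervalues SEK, so borrow SEK, convert to ILS at spot, deposit the ILS at 9.60%, and buy SEK forward at 0.37091 to cover the loan.
The gap between the two covered legs is ILS 132,439.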